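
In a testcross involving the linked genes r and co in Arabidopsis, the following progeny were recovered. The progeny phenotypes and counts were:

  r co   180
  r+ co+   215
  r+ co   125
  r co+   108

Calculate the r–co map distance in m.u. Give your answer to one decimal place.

The two most frequent classes, r+ co+ (215) and r co (180), are the parental types, so the F1 was r+ co+ / r co.
The recombinant classes are r+ co and r co+: 125 + 108 = 233.
Recombination frequency = 233/628 = 0.3710 ≈ 37.1%, i.e. 37.1 m.u.

37.1 m.u.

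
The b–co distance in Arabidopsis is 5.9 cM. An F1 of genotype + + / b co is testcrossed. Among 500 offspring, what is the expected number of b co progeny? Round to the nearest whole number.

235

A map distance of 5.9 cM corresponds to a recombination frequency of 0.059.
The F1 is + + / b co, so b co is a parental gamete class with expected frequency (1 − r)/2 = 0.941/2 = 0.4705.
Expected number = 0.4705 × 500 = 235.25 ≈ 235.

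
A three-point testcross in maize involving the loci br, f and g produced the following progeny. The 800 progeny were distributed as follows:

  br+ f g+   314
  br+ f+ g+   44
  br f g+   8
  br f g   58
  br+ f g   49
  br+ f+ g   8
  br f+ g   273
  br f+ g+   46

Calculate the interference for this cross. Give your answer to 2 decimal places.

0.02

The two most frequent reciprocal classes, br+ f g+ and br f+ g, are the parental types, so the F1 was br+ f g+ / br f+ g.
The two rarest classes, br f g+ and br+ f+ g, are the double crossovers. Comparing them with the parentals, only the br allele has switched, so br is the middle locus and the order is g – br – f.
g–br: (95 + 16)/800 = 0.1388; br–f: (102 + 16)/800 = 0.1475.
Expected DCO frequency = 0.1388 × 0.1475 ≈ 0.02047; observed = 16/800 ≈ 0.02000.
Coefficient of coincidence = 0.02000/0.02047 ≈ 0.98; interference = 1 − 0.98 = 0.02.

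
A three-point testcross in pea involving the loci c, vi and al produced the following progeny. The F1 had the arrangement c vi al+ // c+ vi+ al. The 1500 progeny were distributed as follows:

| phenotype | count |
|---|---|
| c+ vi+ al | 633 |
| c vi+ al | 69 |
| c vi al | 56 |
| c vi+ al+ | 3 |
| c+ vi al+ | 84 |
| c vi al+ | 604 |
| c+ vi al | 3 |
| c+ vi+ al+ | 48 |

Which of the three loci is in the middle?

The two rarest classes, c vi+ al+ and c+ vi al, are the double crossovers. Comparing them with the parentals, only the vi allele has switched, so vi is the middle locus and the order is al – vi – c.

vi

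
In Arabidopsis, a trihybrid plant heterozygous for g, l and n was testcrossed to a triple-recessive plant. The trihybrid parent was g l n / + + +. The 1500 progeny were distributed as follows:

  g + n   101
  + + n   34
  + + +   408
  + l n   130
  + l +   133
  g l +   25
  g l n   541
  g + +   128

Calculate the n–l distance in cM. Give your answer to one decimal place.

19.5 cM

The two rarest classes, g l + and + + n, are the double crossovers. Comparing them with the parentals, only the n allele has switched, so n is the middle locus and the order is g – n – l.
Crossovers in the n–l interval produce the single-crossover classes g + n and + l + (101 + 133 = 234) plus the double crossovers (59).
RF(n–l) = (234 + 59) / 1500 = 293/1500 = 0.1953 → 19.5 cM.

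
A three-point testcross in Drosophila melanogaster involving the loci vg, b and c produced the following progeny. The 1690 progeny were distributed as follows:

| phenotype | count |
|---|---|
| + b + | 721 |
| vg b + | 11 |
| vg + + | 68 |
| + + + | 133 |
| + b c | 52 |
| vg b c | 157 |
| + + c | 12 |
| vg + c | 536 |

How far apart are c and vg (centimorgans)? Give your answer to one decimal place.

The two most frequent reciprocal classes, vg + c and + b +, are the parental types, so the F1 was vg + c / + b +.
The two rarest classes, + + c and vg b +, are the double crossovers. Comparing them with the parentals, only the vg allele has switched, so vg is the middle locus and the order is b – vg – c.
Crossovers in the vg–c interval produce the single-crossover classes vg + + and + b c (68 + 52 = 120) plus the double crossovers (23).
RF(vg–c) = (120 + 23) / 1690 = 143/1690 = 0.0846 → 8.5 centimorgans.

8.5 centimorgans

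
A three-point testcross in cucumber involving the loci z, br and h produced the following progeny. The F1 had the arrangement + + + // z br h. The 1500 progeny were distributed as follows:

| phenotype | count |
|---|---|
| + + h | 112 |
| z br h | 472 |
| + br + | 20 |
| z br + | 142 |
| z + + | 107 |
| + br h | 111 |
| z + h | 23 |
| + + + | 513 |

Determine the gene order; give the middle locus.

The two rarest classes, + br + and z + h, are the double crossovers. Comparing them with the parentals, only the br allele has switched, so br is the middle locus and the order is z – br – h.

br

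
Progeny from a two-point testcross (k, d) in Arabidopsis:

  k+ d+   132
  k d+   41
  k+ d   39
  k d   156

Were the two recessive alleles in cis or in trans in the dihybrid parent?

The two most frequent classes are k+ d+ (132) and k d (156); these are the parental (non-recombinant) types.
So the F1 carried k+ d+ on one chromosome and k d on the other — the recessive alleles are on the same chromosome (cis / coupling).

cis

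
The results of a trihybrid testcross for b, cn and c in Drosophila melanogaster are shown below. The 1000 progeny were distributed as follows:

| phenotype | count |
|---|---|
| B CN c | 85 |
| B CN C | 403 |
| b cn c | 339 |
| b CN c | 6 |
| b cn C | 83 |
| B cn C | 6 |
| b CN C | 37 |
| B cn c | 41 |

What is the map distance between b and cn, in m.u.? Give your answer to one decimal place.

9.0 m.u.

The two most frequent reciprocal classes, B CN C and b cn c, are the parental types, so the F1 was B CN C / b cn c.
The two rarest classes, B cn C and b CN c, are the double crossovers. Comparing them with the parentals, only the cn allele has switched, so cn is the middle locus and the order is b – cn – c.
Crossovers in the b–cn interval produce the single-crossover classes b CN C and B cn c (37 + 41 = 78) plus the double crossovers (12).
RF(b–cn) = (78 + 12) / 1000 = 90/1000 = 0.0900 → 9.0 m.u.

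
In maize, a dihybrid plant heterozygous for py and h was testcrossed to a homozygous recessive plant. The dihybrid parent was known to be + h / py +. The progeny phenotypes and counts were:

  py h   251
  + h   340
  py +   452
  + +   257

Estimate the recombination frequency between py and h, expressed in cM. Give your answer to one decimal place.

39.1 cM

The recombinant classes are + + and py h: 257 + 251 = 508.
Recombination frequency = 508/1300 = 0.3908 ≈ 39.1%, i.e. 39.1 cM.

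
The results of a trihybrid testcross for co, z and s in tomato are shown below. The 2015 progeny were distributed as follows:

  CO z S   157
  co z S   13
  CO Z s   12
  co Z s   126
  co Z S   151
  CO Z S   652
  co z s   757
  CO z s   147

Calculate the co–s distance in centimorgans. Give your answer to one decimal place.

The two most frequent reciprocal classes, CO Z S and co z s, are the parental types, so the F1 was CO Z S / co z s.
The two rarest classes, CO Z s and co z S, are the double crossovers. Comparing them with the parentals, only the s allele has switched, so s is the middle locus and the order is co – s – z.
Crossovers in the co–s interval produce the single-crossover classes co Z S and CO z s (151 + 147 = 298) plus the double crossovers (25).
RF(co–s) = (298 + 25) / 2015 = 323/2015 = 0.1603 → 16.0 centimorgans.

16.0 centimorgans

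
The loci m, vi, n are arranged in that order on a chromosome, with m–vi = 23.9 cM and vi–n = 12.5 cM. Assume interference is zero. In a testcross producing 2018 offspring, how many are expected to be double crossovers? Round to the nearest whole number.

Map distances give recombination frequencies of 0.239 and 0.125 for the two intervals.
With no interference, expected double-crossover frequency = 0.239 × 0.125 = 0.02987.
Expected number = 0.02987 × 2018 = 60.29 ≈ 60.

60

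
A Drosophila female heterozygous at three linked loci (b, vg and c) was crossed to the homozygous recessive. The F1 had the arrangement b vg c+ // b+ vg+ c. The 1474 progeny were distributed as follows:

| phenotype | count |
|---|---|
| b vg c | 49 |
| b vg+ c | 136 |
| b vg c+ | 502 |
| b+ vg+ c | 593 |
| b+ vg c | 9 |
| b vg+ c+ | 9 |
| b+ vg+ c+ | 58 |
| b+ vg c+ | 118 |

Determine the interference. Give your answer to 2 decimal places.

The two rarest classes, b vg+ c+ and b+ vg c, are the double crossovers. Comparing them with the parentals, only the vg allele has switched, so vg is the middle locus and the order is c – vg – b.
c–vg: (107 + 18)/1474 = 0.0848; vg–b: (254 + 18)/1474 = 0.1845.
Expected DCO frequency = 0.0848 × 0.1845 ≈ 0.01565; observed = 18/1474 ≈ 0.01221.
Coefficient of coincidence = 0.01221/0.01565 ≈ 0.78; interference = 1 − 0.78 = 0.22.

0.22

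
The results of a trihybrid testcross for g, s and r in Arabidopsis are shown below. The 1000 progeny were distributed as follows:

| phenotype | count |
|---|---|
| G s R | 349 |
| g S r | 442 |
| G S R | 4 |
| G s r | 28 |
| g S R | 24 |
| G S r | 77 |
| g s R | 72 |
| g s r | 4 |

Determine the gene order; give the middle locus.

s

The two most frequent reciprocal classes, g S r and G s R, are the parental types, so the F1 was g S r / G s R.
The two rarest classes, g s r and G S R, are the double crossovers. Comparing them with the parentals, only the s allele has switched, so s is the middle locus and the order is g – s – r.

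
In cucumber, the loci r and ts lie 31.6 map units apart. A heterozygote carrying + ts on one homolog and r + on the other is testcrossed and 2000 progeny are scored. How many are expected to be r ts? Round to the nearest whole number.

316

A map distance of 31.6 map units corresponds to a recombination frequency of 0.316.
The F1 is + ts / r +, so r ts is a recombinant gamete class with expected frequency r/2 = 0.316/2 = 0.1580.
Expected number = 0.1580 × 2000 = 316.00 ≈ 316.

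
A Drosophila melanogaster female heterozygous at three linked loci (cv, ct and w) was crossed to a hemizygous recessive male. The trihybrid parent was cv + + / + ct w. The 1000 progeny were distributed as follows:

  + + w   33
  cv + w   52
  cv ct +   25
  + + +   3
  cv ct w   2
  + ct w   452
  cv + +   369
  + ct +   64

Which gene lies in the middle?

cv

The two rarest classes, + + + and cv ct w, are the double crossovers. Comparing them with the parentals, only the cv allele has switched, so cv is the middle locus and the order is w – cv – ct.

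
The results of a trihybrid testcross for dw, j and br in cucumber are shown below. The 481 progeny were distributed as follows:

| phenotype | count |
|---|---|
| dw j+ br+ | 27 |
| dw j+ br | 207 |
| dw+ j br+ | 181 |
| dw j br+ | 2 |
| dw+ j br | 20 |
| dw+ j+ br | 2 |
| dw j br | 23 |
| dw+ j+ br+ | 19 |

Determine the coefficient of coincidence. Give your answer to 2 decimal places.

0.82

The two most frequent reciprocal classes, dw+ j br+ and dw j+ br, are the parental types, so the F1 was dw+ j br+ / dw j+ br.
The two rarest classes, dw j br+ and dw+ j+ br, are the double crossovers. Comparing them with the parentals, only the dw allele has switched, so dw is the middle locus and the order is br – dw – j.
br–dw: (47 + 4)/481 = 0.1060; dw–j: (42 + 4)/481 = 0.0956.
Expected DCO frequency = 0.1060 × 0.0956 ≈ 0.01013; observed = 4/481 ≈ 0.00832.
Coefficient of coincidence = 0.00832/0.01013 ≈ 0.82.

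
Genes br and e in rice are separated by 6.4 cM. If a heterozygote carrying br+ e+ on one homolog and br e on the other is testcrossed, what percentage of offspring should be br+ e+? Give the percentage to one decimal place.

A map distance of 6.4 cM corresponds to a recombination frequency of 0.064.
The F1 is br+ e+ / br e, so br+ e+ is a parental gamete class with expected frequency (1 − r)/2 = 0.936/2 = 0.4680.
That is 0.4680 = 46.8% of the progeny.

46.8%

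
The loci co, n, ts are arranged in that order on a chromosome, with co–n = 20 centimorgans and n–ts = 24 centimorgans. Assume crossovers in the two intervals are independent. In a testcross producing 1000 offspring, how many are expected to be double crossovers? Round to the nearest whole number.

48

Map distances give recombination frequencies of 0.200 and 0.240 for the two intervals.
With no interference, expected double-crossover frequency = 0.200 × 0.240 = 0.04800.
Expected number = 0.04800 × 1000 = 48.00 ≈ 48.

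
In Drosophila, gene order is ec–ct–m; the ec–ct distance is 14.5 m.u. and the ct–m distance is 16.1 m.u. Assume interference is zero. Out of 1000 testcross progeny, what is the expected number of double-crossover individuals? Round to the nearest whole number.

Map distances give recombination frequencies of 0.145 and 0.161 for the two intervals.
With no interference, expected double-crossover frequency = 0.145 × 0.161 = 0.02334.
Expected number = 0.02334 × 1000 = 23.34 ≈ 23.

23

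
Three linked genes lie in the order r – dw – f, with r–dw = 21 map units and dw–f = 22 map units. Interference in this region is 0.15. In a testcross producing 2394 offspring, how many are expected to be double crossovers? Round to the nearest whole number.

Map distances give recombination frequencies of 0.210 and 0.220 for the two intervals.
With interference 0.15 (so coincidence = 0.85), expected double-crossover frequency = 0.210 × 0.220 × 0.85 = 0.03927.
Expected number = 0.03927 × 2394 = 94.01 ≈ 94.

94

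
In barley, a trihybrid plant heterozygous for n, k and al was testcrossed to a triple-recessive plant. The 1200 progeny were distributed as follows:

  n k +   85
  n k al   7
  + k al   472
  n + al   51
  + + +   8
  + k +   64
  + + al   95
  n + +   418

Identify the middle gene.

n

The two most frequent reciprocal classes, n + + and + k al, are the parental types, so the F1 was n + + / + k al.
The two rarest classes, + + + and n k al, are the double crossovers. Comparing them with the parentals, only the n allele has switched, so n is the middle locus and the order is al – n – k.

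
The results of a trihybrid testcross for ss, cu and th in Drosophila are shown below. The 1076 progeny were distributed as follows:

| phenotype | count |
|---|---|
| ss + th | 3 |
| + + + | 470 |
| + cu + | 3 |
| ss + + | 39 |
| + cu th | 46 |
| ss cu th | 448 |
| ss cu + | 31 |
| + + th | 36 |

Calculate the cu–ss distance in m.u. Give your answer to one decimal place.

8.5 m.u.

The two most frequent reciprocal classes, + + + and ss cu th, are the parental types, so the F1 was + + + / ss cu th.
The two rarest classes, + cu + and ss + th, are the double crossovers. Comparing them with the parentals, only the cu allele has switched, so cu is the middle locus and the order is ss – cu – th.
Crossovers in the ss–cu interval produce the single-crossover classes ss + + and + cu th (39 + 46 = 85) plus the double crossovers (6).
RF(ss–cu) = (85 + 6) / 1076 = 91/1076 = 0.0846 → 8.5 m.u.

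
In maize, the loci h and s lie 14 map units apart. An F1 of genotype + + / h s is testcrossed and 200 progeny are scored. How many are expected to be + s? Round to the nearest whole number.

A map distance of 14 map units corresponds to a recombination frequency of 0.140.
The F1 is + + / h s, so + s is a recombinant gamete class with expected frequency r/2 = 0.140/2 = 0.0700.
Expected number = 0.0700 × 200 = 14.00 ≈ 14.

14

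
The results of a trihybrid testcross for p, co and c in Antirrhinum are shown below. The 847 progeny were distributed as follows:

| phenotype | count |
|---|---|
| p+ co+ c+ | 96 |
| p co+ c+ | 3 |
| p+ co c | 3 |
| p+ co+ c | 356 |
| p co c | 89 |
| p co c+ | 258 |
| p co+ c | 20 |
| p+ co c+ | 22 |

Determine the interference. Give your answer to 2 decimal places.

0.45

The two most frequent reciprocal classes, p+ co+ c and p co c+, are the parental types, so the F1 was p+ co+ c / p co c+.
The two rarest classes, p+ co c and p co+ c+, are the double crossovers. Comparing them with the parentals, only the co allele has switched, so co is the middle locus and the order is c – co – p.
c–co: (185 + 6)/847 = 0.2255; co–p: (42 + 6)/847 = 0.0567.
Expected DCO frequency = 0.2255 × 0.0567 ≈ 0.01279; observed = 6/847 ≈ 0.00708.
Coefficient of coincidence = 0.00708/0.01279 ≈ 0.55; interference = 1 − 0.55 = 0.45.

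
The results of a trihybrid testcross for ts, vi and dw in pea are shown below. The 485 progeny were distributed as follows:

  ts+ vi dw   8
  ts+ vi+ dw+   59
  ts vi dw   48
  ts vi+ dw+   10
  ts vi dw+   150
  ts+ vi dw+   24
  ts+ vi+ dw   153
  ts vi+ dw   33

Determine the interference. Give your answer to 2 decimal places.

The two most frequent reciprocal classes, ts vi dw+ and ts+ vi+ dw, are the parental types, so the F1 was ts vi dw+ / ts+ vi+ dw.
The two rarest classes, ts vi+ dw+ and ts+ vi dw, are the double crossovers. Comparing them with the parentals, only the vi allele has switched, so vi is the middle locus and the order is dw – vi – ts.
dw–vi: (107 + 18)/485 = 0.2577; vi–ts: (57 + 18)/485 = 0.1546.
Expected DCO frequency = 0.2577 × 0.1546 ≈ 0.03984; observed = 18/485 ≈ 0.03711.
Coefficient of coincidence = 0.03711/0.03984 ≈ 0.93; interference = 1 − 0.93 = 0.07.

0.07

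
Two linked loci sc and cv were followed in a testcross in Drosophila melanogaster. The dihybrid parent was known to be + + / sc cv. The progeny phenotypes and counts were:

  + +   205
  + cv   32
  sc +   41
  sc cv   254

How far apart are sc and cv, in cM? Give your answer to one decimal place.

The recombinant classes are + cv and sc +: 32 + 41 = 73.
Recombination frequency = 73/532 = 0.1372 ≈ 13.7%, i.e. 13.7 cM.

13.7 cM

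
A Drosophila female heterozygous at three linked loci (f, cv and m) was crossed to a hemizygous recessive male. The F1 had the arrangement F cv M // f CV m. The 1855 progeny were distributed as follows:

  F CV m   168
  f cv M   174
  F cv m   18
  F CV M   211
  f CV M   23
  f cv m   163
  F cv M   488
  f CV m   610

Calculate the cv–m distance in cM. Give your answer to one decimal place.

22.4 cM

The two rarest classes, F cv m and f CV M, are the double crossovers. Comparing them with the parentals, only the m allele has switched, so m is the middle locus and the order is f – m – cv.
Crossovers in the m–cv interval produce the single-crossover classes F CV M and f cv m (211 + 163 = 374) plus the double crossovers (41).
RF(m–cv) = (374 + 41) / 1855 = 415/1855 = 0.2237 → 22.4 cM.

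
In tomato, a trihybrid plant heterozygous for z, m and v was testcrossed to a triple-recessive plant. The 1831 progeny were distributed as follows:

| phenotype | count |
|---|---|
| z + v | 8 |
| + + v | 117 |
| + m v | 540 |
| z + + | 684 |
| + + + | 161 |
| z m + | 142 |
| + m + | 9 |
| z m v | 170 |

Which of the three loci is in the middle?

The two most frequent reciprocal classes, + m v and z + +, are the parental types, so the F1 was + m v / z + +.
The two rarest classes, + m + and z + v, are the double crossovers. Comparing them with the parentals, only the v allele has switched, so v is the middle locus and the order is m – v – z.

v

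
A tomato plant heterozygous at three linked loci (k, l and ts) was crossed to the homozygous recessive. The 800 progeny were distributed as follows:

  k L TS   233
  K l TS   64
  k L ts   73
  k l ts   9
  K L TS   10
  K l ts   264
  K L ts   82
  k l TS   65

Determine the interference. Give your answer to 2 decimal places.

0.41

The two most frequent reciprocal classes, k L TS and K l ts, are the parental types, so the F1 was k L TS / K l ts.
The two rarest classes, K L TS and k l ts, are the double crossovers. Comparing them with the parentals, only the k allele has switched, so k is the middle locus and the order is ts – k – l.
ts–k: (137 + 19)/800 = 0.1950; k–l: (147 + 19)/800 = 0.2075.
Expected DCO frequency = 0.1950 × 0.2075 ≈ 0.04046; observed = 19/800 ≈ 0.02375.
Coefficient of coincidence = 0.02375/0.04046 ≈ 0.59; interference = 1 − 0.59 = 0.41.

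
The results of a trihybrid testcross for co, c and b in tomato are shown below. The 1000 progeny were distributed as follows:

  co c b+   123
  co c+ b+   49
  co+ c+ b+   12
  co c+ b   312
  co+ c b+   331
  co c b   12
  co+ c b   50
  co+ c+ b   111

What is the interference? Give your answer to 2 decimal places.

The two most frequent reciprocal classes, co c+ b and co+ c b+, are the parental types, so the F1 was co c+ b / co+ c b+.
The two rarest classes, co c b and co+ c+ b+, are the double crossovers. Comparing them with the parentals, only the c allele has switched, so c is the middle locus and the order is b – c – co.
b–c: (99 + 24)/1000 = 0.1230; c–co: (234 + 24)/1000 = 0.2580.
Expected DCO frequency = 0.1230 × 0.2580 ≈ 0.03173; observed = 24/1000 ≈ 0.02400.
Coefficient of coincidence = 0.02400/0.03173 ≈ 0.76; interference = 1 − 0.76 = 0.24.

0.24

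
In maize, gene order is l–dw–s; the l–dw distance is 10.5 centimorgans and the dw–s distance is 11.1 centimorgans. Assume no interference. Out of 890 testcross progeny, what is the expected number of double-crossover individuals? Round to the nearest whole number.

Map distances give recombination frequencies of 0.105 and 0.111 for the two intervals.
With no interference, expected double-crossover frequency = 0.105 × 0.111 = 0.01166.
Expected number = 0.01166 × 890 = 10.37 ≈ 10.

10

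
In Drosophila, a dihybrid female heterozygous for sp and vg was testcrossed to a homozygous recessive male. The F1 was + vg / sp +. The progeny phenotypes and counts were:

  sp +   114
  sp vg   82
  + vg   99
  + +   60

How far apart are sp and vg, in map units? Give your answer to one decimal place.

40.0 map units

The recombinant classes are + + and sp vg: 60 + 82 = 142.
Recombination frequency = 142/355 = 0.4000 ≈ 40.0%, i.e. 40.0 map units.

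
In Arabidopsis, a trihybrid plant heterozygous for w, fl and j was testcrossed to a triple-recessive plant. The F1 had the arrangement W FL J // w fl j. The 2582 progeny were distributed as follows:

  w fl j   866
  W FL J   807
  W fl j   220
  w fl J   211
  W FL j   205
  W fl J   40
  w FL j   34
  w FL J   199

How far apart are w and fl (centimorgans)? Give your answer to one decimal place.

19.1 centimorgans

The two rarest classes, W fl J and w FL j, are the double crossovers. Comparing them with the parentals, only the fl allele has switched, so fl is the middle locus and the order is w – fl – j.
Crossovers in the w–fl interval produce the single-crossover classes w FL J and W fl j (199 + 220 = 419) plus the double crossovers (74).
RF(w–fl) = (419 + 74) / 2582 = 493/2582 = 0.1909 → 19.1 centimorgans.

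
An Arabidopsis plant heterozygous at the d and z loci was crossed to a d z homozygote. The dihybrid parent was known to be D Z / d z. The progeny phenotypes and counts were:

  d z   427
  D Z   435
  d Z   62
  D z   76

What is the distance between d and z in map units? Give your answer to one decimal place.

The recombinant classes are D z and d Z: 76 + 62 = 138.
Recombination frequency = 138/1000 = 0.1380 ≈ 13.8%, i.e. 13.8 map units.

13.8 map units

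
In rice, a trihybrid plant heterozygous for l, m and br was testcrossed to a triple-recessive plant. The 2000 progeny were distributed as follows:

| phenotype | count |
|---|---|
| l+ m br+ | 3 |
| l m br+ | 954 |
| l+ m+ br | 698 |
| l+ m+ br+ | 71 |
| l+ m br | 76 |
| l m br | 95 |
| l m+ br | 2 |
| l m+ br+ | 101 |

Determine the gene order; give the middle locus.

The two most frequent reciprocal classes, l+ m+ br and l m br+, are the parental types, so the F1 was l+ m+ br / l m br+.
The two rarest classes, l m+ br and l+ m br+, are the double crossovers. Comparing them with the parentals, only the l allele has switched, so l is the middle locus and the order is br – l – m.

l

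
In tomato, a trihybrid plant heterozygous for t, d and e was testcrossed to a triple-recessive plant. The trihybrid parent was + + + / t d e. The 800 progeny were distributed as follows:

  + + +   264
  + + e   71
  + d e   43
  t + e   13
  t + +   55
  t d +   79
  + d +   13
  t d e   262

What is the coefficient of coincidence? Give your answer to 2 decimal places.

The two rarest classes, + d + and t + e, are the double crossovers. Comparing them with the parentals, only the d allele has switched, so d is the middle locus and the order is t – d – e.
t–d: (98 + 26)/800 = 0.1550; d–e: (150 + 26)/800 = 0.2200.
Expected DCO frequency = 0.1550 × 0.2200 ≈ 0.03410; observed = 26/800 ≈ 0.03250.
Coefficient of coincidence = 0.03250/0.03410 ≈ 0.95.

0.95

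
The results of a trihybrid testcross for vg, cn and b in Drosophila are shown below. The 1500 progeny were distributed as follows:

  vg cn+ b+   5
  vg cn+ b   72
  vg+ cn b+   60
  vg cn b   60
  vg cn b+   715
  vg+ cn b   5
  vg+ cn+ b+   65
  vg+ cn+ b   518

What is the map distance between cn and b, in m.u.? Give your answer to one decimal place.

The two most frequent reciprocal classes, vg cn b+ and vg+ cn+ b, are the parental types, so the F1 was vg cn b+ / vg+ cn+ b.
The two rarest classes, vg cn+ b+ and vg+ cn b, are the double crossovers. Comparing them with the parentals, only the cn allele has switched, so cn is the middle locus and the order is vg – cn – b.
Crossovers in the cn–b interval produce the single-crossover classes vg cn b and vg+ cn+ b+ (60 + 65 = 125) plus the double crossovers (10).
RF(cn–b) = (125 + 10) / 1500 = 135/1500 = 0.0900 → 9.0 m.u.

9.0 m.u.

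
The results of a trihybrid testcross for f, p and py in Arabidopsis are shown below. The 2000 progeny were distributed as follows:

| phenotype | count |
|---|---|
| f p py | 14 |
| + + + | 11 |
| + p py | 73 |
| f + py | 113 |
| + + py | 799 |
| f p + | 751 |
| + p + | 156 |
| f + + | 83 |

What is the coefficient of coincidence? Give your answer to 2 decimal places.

The two most frequent reciprocal classes, f p + and + + py, are the parental types, so the F1 was f p + / + + py.
The two rarest classes, f p py and + + +, are the double crossovers. Comparing them with the parentals, only the py allele has switched, so py is the middle locus and the order is p – py – f.
p–py: (156 + 25)/2000 = 0.0905; py–f: (269 + 25)/2000 = 0.1470.
Expected DCO frequency = 0.0905 × 0.1470 ≈ 0.01330; observed = 25/2000 ≈ 0.01250.
Coefficient of coincidence = 0.01250/0.01330 ≈ 0.94.

0.94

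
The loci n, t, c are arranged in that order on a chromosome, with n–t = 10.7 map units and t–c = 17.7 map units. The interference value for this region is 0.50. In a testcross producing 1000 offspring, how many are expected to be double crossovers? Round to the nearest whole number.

Map distances give recombination frequencies of 0.107 and 0.177 for the two intervals.
With interference 0.50 (so coincidence = 0.50), expected double-crossover frequency = 0.107 × 0.177 × 0.50 = 0.00947.
Expected number = 0.00947 × 1000 = 9.47 ≈ 9.

9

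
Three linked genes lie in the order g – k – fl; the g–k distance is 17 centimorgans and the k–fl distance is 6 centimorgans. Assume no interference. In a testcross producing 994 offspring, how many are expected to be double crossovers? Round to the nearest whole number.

Map distances give recombination frequencies of 0.170 and 0.060 for the two intervals.
With no interference, expected double-crossover frequency = 0.170 × 0.060 = 0.01020.
Expected number = 0.01020 × 994 = 10.14 ≈ 10.

10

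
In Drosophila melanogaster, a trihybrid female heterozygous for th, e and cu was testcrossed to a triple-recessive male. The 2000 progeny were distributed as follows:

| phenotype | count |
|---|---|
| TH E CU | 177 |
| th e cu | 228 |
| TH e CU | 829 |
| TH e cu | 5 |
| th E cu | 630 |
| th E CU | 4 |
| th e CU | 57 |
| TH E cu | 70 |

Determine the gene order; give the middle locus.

cu

The two most frequent reciprocal classes, th E cu and TH e CU, are the parental types, so the F1 was th E cu / TH e CU.
The two rarest classes, th E CU and TH e cu, are the double crossovers. Comparing them with the parentals, only the cu allele has switched, so cu is the middle locus and the order is th – cu – e.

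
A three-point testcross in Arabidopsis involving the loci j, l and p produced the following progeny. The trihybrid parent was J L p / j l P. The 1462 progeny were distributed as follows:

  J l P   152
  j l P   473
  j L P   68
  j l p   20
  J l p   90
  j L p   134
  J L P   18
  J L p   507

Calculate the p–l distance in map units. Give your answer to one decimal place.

13.4 map units

The two rarest classes, J L P and j l p, are the double crossovers. Comparing them with the parentals, only the p allele has switched, so p is the middle locus and the order is l – p – j.
Crossovers in the l–p interval produce the single-crossover classes J l p and j L P (90 + 68 = 158) plus the double crossovers (38).
RF(l–p) = (158 + 38) / 1462 = 196/1462 = 0.1341 → 13.4 map units.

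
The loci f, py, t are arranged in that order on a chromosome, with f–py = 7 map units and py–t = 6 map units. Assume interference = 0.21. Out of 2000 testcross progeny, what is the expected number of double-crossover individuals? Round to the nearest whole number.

7

Map distances give recombination frequencies of 0.070 and 0.060 for the two intervals.
With interference 0.21 (so coincidence = 0.79), expected double-crossover frequency = 0.070 × 0.060 × 0.79 = 0.00332.
Expected number = 0.00332 × 2000 = 6.64 ≈ 7.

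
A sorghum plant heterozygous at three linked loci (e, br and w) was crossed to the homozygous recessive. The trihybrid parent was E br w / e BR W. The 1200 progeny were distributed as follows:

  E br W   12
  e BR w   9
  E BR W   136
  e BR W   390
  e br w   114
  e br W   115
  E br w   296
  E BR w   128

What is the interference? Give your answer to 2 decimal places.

0.65

The two rarest classes, E br W and e BR w, are the double crossovers. Comparing them with the parentals, only the w allele has switched, so w is the middle locus and the order is e – w – br.
e–w: (250 + 21)/1200 = 0.2258; w–br: (243 + 21)/1200 = 0.2200.
Expected DCO frequency = 0.2258 × 0.2200 ≈ 0.04968; observed = 21/1200 ≈ 0.01750.
Coefficient of coincidence = 0.01750/0.04968 ≈ 0.35; interference = 1 − 0.35 = 0.65.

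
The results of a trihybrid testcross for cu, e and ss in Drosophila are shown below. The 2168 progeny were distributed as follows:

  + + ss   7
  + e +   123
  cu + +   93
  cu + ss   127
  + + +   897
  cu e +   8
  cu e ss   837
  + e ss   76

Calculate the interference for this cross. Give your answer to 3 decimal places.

0.333

The two most frequent reciprocal classes, + + + and cu e ss, are the parental types, so the F1 was + + + / cu e ss.
The two rarest classes, + + ss and cu e +, are the double crossovers. Comparing them with the parentals, only the ss allele has switched, so ss is the middle locus and the order is e – ss – cu.
e–ss: (250 + 15)/2168 = 0.1222; ss–cu: (169 + 15)/2168 = 0.0849.
Expected DCO frequency = 0.1222 × 0.0849 ≈ 0.01037; observed = 15/2168 ≈ 0.00692.
Coefficient of coincidence = 0.00692/0.01037 ≈ 0.667; interference = 1 − 0.667 = 0.333.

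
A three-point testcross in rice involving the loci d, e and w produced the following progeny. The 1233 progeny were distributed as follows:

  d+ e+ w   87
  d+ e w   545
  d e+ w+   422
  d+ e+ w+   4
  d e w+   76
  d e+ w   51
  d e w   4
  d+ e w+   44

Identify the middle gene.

d

The two most frequent reciprocal classes, d e+ w+ and d+ e w, are the parental types, so the F1 was d e+ w+ / d+ e w.
The two rarest classes, d+ e+ w+ and d e w, are the double crossovers. Comparing them with the parentals, only the d allele has switched, so d is the middle locus and the order is e – d – w.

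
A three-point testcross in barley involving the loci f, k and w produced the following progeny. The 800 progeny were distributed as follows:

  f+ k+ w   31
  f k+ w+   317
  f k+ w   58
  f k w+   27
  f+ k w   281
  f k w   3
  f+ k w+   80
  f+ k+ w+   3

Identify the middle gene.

f

The two most frequent reciprocal classes, f k+ w+ and f+ k w, are the parental types, so the F1 was f k+ w+ / f+ k w.
The two rarest classes, f+ k+ w+ and f k w, are the double crossovers. Comparing them with the parentals, only the f allele has switched, so f is the middle locus and the order is k – f – w.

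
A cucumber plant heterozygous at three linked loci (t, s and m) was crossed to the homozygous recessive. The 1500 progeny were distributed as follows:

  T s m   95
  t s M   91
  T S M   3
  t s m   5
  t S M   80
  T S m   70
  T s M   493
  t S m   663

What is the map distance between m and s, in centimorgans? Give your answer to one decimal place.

12.2 centimorgans

The two most frequent reciprocal classes, T s M and t S m, are the parental types, so the F1 was T s M / t S m.
The two rarest classes, T S M and t s m, are the double crossovers. Comparing them with the parentals, only the s allele has switched, so s is the middle locus and the order is t – s – m.
Crossovers in the s–m interval produce the single-crossover classes T s m and t S M (95 + 80 = 175) plus the double crossovers (8).
RF(s–m) = (175 + 8) / 1500 = 183/1500 = 0.1220 → 12.2 centimorgans.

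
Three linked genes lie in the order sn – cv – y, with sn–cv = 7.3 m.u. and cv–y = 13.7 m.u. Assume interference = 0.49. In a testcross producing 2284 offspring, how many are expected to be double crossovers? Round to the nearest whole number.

12

Map distances give recombination frequencies of 0.073 and 0.137 for the two intervals.
With interference 0.49 (so coincidence = 0.51), expected double-crossover frequency = 0.073 × 0.137 × 0.51 = 0.00510.
Expected number = 0.00510 × 2284 = 11.65 ≈ 12.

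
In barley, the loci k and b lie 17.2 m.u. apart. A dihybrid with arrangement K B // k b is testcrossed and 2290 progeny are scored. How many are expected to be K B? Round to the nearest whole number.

948

A map distance of 17.2 m.u. corresponds to a recombination frequency of 0.172.
The F1 is K B / k b, so K B is a parental gamete class with expected frequency (1 − r)/2 = 0.828/2 = 0.4140.
Expected number = 0.4140 × 2290 = 948.06 ≈ 948.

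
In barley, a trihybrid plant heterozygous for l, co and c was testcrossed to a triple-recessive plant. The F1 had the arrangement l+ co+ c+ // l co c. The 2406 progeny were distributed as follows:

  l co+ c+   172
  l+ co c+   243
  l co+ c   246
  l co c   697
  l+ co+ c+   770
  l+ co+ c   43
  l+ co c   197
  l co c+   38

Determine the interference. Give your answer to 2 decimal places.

The two rarest classes, l+ co+ c and l co c+, are the double crossovers. Comparing them with the parentals, only the c allele has switched, so c is the middle locus and the order is co – c – l.
co–c: (489 + 81)/2406 = 0.2369; c–l: (369 + 81)/2406 = 0.1870.
Expected DCO frequency = 0.2369 × 0.1870 ≈ 0.04430; observed = 81/2406 ≈ 0.03367.
Coefficient of coincidence = 0.03367/0.04430 ≈ 0.76; interference = 1 − 0.76 = 0.24.

0.24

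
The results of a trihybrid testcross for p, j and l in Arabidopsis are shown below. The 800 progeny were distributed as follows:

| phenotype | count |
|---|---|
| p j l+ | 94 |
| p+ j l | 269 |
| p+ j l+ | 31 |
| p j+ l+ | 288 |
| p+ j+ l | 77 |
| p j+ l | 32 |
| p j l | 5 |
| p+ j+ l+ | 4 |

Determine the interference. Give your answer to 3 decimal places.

0.444

The two most frequent reciprocal classes, p j+ l+ and p+ j l, are the parental types, so the F1 was p j+ l+ / p+ j l.
The two rarest classes, p+ j+ l+ and p j l, are the double crossovers. Comparing them with the parentals, only the p allele has switched, so p is the middle locus and the order is l – p – j.
l–p: (63 + 9)/800 = 0.0900; p–j: (171 + 9)/800 = 0.2250.
Expected DCO frequency = 0.0900 × 0.2250 ≈ 0.02025; observed = 9/800 ≈ 0.01125.
Coefficient of coincidence = 0.01125/0.02025 ≈ 0.556; interference = 1 − 0.556 = 0.444.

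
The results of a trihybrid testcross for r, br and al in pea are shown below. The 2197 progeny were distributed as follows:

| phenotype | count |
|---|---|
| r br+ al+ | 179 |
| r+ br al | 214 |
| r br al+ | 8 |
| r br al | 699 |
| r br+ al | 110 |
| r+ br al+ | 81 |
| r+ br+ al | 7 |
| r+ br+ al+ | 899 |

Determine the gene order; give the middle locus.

al

The two most frequent reciprocal classes, r br al and r+ br+ al+, are the parental types, so the F1 was r br al / r+ br+ al+.
The two rarest classes, r br al+ and r+ br+ al, are the double crossovers. Comparing them with the parentals, only the al allele has switched, so al is the middle locus and the order is br – al – r.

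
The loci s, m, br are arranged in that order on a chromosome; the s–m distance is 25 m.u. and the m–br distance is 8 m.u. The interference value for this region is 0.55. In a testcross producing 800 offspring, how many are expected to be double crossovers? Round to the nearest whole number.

7

Map distances give recombination frequencies of 0.250 and 0.080 for the two intervals.
With interference 0.55 (so coincidence = 0.45), expected double-crossover frequency = 0.250 × 0.080 × 0.45 = 0.00900.
Expected number = 0.00900 × 800 = 7.20 ≈ 7.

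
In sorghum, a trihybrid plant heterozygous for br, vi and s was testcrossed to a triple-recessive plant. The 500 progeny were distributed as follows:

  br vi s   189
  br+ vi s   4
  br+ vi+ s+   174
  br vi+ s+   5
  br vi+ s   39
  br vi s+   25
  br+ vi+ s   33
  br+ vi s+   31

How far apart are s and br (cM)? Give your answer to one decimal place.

13.4 cM

The two most frequent reciprocal classes, br vi s and br+ vi+ s+, are the parental types, so the F1 was br vi s / br+ vi+ s+.
The two rarest classes, br+ vi s and br vi+ s+, are the double crossovers. Comparing them with the parentals, only the br allele has switched, so br is the middle locus and the order is vi – br – s.
Crossovers in the br–s interval produce the single-crossover classes br vi s+ and br+ vi+ s (25 + 33 = 58) plus the double crossovers (9).
RF(br–s) = (58 + 9) / 500 = 67/500 = 0.1340 → 13.4 cM.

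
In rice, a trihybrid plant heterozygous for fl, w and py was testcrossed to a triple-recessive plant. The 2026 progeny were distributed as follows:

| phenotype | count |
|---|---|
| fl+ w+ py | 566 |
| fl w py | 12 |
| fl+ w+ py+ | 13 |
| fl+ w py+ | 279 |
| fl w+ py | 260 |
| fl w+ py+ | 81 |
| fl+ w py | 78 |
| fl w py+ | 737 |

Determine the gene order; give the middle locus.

py

The two most frequent reciprocal classes, fl+ w+ py and fl w py+, are the parental types, so the F1 was fl+ w+ py / fl w py+.
The two rarest classes, fl+ w+ py+ and fl w py, are the double crossovers. Comparing them with the parentals, only the py allele has switched, so py is the middle locus and the order is w – py – fl.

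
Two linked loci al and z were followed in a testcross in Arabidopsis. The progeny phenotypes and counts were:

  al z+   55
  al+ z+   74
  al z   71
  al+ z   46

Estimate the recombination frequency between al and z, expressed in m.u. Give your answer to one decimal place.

41.1 m.u.

The two most frequent classes, al+ z+ (74) and al z (71), are the parental types, so the F1 was al+ z+ / al z.
The recombinant classes are al+ z and al z+: 46 + 55 = 101.
Recombination frequency = 101/246 = 0.4106 ≈ 41.1%, i.e. 41.1 m.u.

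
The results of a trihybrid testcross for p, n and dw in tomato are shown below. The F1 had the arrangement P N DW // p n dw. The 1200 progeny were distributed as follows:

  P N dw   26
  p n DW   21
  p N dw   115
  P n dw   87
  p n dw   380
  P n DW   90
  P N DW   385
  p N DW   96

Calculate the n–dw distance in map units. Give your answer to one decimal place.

21.0 map units

The two rarest classes, P N dw and p n DW, are the double crossovers. Comparing them with the parentals, only the dw allele has switched, so dw is the middle locus and the order is n – dw – p.
Crossovers in the n–dw interval produce the single-crossover classes P n DW and p N dw (90 + 115 = 205) plus the double crossovers (47).
RF(n–dw) = (205 + 47) / 1200 = 252/1200 = 0.2100 → 21.0 map units.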